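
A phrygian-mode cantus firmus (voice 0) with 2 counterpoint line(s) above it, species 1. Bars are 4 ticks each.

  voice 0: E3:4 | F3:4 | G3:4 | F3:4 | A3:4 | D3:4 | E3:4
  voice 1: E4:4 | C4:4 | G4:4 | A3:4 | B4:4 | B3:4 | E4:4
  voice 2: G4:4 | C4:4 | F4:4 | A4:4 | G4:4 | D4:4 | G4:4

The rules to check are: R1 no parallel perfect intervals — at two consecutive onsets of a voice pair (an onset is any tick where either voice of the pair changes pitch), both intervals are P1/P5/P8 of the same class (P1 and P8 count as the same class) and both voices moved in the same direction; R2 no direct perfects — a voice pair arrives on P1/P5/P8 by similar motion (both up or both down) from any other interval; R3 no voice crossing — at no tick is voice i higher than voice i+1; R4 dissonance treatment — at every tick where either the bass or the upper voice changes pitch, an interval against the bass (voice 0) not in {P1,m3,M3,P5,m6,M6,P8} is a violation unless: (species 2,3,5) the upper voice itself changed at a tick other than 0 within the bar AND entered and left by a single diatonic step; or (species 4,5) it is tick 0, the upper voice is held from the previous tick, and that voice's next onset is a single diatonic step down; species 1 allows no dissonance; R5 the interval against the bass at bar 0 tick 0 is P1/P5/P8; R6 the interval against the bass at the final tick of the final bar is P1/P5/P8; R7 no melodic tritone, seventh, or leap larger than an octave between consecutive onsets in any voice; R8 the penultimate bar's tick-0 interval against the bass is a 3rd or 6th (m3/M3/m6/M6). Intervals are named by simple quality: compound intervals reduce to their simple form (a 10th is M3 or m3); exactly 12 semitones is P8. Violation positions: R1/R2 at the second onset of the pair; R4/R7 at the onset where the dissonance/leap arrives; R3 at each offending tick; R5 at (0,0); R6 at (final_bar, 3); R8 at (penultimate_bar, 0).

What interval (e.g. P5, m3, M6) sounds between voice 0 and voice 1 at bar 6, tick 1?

voice 0=E3 voice 1=E4 -> P8

P8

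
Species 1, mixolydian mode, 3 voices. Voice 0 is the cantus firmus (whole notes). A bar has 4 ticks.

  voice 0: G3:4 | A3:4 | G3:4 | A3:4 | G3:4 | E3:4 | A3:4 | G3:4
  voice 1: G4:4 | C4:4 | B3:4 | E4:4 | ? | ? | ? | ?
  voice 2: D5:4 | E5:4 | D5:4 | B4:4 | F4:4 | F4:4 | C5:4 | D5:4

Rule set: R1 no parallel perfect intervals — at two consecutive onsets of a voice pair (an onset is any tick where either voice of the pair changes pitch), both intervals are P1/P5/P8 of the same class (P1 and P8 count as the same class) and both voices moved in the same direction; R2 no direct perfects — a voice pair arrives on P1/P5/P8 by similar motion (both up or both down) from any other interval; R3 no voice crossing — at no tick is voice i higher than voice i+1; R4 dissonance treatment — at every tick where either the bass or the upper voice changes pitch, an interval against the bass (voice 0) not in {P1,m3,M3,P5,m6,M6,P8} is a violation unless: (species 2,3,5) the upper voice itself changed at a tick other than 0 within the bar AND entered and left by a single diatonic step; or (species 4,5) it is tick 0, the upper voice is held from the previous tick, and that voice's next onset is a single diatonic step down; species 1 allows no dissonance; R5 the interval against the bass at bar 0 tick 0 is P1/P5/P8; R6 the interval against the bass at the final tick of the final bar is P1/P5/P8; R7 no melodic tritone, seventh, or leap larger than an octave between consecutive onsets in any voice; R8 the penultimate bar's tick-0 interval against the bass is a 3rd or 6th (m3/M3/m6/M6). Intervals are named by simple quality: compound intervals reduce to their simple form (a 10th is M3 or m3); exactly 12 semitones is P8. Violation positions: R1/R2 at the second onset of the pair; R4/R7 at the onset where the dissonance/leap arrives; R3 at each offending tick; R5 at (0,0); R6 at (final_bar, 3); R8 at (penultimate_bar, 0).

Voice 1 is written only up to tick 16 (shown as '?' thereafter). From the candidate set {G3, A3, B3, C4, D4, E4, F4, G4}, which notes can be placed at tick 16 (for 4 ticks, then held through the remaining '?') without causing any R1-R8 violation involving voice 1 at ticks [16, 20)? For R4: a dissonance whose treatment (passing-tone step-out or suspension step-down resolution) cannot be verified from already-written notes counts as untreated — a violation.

G3: violates R2
A3: violates R4
B3: legal
C4: violates R4
D4: violates R1
E4: legal
F4: violates R4
G4: violates R3

{B3, E4}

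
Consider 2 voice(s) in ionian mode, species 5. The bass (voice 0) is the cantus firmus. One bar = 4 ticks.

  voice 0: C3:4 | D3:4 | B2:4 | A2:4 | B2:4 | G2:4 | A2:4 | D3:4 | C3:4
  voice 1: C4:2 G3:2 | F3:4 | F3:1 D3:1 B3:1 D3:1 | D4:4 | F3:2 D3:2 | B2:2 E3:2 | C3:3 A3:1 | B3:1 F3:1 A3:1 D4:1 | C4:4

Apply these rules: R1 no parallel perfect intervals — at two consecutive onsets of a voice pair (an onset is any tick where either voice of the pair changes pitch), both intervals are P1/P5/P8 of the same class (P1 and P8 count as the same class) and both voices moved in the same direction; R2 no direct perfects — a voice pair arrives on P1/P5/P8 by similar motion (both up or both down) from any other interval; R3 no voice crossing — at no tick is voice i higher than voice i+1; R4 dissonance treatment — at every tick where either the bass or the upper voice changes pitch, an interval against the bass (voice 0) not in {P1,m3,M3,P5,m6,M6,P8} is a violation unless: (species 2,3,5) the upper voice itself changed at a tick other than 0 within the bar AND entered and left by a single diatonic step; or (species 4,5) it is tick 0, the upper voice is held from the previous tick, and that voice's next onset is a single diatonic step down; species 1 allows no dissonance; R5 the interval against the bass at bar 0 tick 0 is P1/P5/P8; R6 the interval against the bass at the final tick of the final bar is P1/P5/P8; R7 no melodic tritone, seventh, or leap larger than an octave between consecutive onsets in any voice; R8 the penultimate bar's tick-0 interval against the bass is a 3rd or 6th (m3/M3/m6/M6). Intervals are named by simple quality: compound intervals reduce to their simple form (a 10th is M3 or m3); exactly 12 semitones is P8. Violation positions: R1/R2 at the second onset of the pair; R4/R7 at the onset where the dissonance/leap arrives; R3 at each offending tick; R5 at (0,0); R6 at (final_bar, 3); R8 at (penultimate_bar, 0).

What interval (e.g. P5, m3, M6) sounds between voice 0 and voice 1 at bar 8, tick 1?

P8

voice 0=C3 voice 1=C4 -> P8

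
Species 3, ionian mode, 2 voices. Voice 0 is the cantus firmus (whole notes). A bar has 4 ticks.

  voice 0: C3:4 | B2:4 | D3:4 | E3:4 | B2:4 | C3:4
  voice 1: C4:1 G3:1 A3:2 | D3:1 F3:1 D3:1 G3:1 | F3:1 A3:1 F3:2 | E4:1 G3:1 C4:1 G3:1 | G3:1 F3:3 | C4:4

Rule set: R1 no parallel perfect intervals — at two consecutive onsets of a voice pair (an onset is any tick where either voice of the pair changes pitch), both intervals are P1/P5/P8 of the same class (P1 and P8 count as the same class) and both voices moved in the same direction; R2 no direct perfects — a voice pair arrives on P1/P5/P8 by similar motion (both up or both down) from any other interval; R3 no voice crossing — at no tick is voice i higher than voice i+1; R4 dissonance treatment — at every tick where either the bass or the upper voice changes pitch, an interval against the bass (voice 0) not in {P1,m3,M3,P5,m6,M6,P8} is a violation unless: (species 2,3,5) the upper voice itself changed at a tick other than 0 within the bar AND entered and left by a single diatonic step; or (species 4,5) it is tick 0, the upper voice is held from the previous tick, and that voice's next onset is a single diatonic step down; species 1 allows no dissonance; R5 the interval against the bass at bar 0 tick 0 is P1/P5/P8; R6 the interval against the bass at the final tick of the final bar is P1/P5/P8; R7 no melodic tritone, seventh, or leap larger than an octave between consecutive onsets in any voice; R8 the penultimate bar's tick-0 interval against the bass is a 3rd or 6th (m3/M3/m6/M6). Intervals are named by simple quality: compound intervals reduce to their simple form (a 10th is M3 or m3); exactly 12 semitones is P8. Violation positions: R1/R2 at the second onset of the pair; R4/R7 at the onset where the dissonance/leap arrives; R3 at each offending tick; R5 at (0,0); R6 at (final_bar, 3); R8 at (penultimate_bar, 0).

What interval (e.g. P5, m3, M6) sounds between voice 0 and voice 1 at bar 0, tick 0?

voice 0=C3 voice 1=C4 -> P8

P8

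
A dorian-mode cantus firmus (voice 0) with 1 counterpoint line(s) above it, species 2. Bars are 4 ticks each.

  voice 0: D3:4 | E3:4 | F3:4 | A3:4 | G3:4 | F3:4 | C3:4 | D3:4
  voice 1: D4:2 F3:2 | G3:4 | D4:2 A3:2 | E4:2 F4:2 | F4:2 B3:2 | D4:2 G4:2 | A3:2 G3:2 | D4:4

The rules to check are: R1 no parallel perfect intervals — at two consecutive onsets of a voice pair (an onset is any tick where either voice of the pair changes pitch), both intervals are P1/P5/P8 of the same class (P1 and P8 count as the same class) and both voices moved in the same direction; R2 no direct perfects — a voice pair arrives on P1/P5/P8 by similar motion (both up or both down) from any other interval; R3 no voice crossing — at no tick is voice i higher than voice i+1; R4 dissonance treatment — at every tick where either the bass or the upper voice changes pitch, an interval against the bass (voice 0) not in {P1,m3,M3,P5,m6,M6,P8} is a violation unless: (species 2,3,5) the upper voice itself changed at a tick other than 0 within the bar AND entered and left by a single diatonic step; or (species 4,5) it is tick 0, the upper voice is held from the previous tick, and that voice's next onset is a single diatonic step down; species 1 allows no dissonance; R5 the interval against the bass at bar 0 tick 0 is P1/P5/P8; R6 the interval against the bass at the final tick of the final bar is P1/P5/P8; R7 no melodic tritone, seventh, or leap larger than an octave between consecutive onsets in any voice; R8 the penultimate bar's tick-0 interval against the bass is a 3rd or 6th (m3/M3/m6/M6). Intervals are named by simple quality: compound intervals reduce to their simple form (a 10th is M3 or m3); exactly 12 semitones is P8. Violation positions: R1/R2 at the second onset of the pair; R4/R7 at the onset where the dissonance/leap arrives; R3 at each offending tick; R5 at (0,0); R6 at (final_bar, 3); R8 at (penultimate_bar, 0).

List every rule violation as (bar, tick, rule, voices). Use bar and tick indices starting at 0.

bar 0: v0=D3 v1=D4 downbeat P8
bar 1: v0=E3 v1=G3 downbeat m3
bar 2: v0=F3 v1=D4 downbeat M6
bar 3: v0=A3 v1=E4 downbeat P5
bar 4: v0=G3 v1=F4 downbeat m7
bar 5: v0=F3 v1=D4 downbeat M6
bar 6: v0=C3 v1=A3 downbeat M6
bar 7: v0=D3 v1=D4 downbeat P8
  -> R2 @ bar 3 tick 0 v(0, 1): F3/A3 M3 -> A3/E4 P5 similar
  -> R4 @ bar 4 tick 0 v(0, 1): G3/F4 m7 untreated
  -> R7 @ bar 4 tick 2 v(1,): F4->B3 leap 6st
  -> R4 @ bar 5 tick 2 v(0, 1): F3/G4 M2 untreated
  -> R7 @ bar 6 tick 0 v(1,): G4->A3 leap 10st
  -> R2 @ bar 7 tick 0 v(0, 1): C3/G3 P5 -> D3/D4 P8 similar

(3, 0, R2, (0, 1))
(4, 0, R4, (0, 1))
(4, 2, R7, (1,))
(5, 2, R4, (0, 1))
(6, 0, R7, (1,))
(7, 0, R2, (0, 1))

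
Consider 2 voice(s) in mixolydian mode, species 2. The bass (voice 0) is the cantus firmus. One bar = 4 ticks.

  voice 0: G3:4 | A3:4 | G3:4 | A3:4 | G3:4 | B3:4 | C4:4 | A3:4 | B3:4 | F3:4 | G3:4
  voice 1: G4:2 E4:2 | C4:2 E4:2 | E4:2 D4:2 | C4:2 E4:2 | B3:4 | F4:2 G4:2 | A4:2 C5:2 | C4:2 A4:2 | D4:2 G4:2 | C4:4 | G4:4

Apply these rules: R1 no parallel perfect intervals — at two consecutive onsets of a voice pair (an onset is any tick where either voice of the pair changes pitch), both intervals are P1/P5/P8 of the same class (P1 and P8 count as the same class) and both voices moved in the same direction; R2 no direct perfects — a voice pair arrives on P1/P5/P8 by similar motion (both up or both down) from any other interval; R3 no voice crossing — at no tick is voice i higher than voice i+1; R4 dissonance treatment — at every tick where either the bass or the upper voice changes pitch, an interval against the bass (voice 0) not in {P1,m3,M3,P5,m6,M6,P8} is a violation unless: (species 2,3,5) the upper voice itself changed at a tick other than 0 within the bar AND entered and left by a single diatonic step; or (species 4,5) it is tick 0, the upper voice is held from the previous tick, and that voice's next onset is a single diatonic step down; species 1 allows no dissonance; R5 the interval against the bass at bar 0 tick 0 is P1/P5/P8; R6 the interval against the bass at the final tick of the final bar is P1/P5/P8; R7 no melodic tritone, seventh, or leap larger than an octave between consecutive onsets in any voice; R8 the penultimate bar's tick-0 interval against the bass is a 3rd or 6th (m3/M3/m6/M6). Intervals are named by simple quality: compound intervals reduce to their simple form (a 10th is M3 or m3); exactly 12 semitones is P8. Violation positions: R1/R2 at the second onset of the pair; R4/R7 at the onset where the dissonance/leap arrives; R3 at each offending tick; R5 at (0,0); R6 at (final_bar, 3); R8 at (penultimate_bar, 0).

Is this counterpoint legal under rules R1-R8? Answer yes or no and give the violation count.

No (6 violations)

bar 0: v0=G3 v1=G4 (P8)
bar 1: v0=A3 v1=C4 (m3)
bar 2: v0=G3 v1=E4 (M6)
bar 3: v0=A3 v1=C4 (m3)
bar 4: v0=G3 v1=B3 (M3)
bar 5: v0=B3 v1=F4 (TT)
bar 6: v0=C4 v1=A4 (M6)
bar 7: v0=A3 v1=C4 (m3)
bar 8: v0=B3 v1=D4 (m3)
bar 9: v0=F3 v1=C4 (P5)
bar 10: v0=G3 v1=G4 (P8)
  R4 @ bar5.0: B3/F4 TT untreated
  R7 @ bar5.0: B3->F4 leap 6st
  R2 @ bar9.0: B3/G4 m6 -> F3/C4 P5 similar
  R7 @ bar9.0: B3->F3 leap 6st
  R8 @ bar9.0: penult P5 not 3rd/6th
  R2 @ bar10.0: F3/C4 P5 -> G3/G4 P8 similar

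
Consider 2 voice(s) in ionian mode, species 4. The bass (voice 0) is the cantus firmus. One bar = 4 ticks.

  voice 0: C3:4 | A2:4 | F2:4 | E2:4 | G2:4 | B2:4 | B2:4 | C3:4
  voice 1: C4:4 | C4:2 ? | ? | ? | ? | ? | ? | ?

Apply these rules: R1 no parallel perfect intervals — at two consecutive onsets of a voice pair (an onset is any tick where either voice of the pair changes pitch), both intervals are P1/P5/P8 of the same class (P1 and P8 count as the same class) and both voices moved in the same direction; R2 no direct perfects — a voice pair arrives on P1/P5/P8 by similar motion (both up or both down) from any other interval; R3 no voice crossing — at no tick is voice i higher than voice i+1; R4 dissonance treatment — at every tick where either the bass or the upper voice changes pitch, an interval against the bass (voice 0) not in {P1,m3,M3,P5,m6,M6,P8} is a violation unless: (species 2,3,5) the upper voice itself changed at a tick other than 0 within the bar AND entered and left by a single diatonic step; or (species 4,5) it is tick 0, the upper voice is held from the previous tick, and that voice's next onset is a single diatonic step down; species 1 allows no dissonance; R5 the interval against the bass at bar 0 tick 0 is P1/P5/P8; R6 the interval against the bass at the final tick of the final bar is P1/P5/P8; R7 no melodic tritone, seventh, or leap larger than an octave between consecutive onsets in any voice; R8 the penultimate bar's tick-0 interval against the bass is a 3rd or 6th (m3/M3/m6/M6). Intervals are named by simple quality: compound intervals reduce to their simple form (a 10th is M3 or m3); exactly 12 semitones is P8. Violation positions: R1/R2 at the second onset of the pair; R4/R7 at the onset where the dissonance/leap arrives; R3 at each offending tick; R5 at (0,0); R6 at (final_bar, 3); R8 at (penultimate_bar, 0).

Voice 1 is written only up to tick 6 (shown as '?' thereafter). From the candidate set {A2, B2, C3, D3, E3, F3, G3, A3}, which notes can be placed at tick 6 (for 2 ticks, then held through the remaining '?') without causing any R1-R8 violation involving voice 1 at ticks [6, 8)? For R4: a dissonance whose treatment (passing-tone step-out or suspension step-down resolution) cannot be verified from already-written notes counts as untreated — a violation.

{A3, C3, E3, F3}

A2: violates R7
B2: violates R4,R7
C3: legal
D3: violates R4,R7
E3: legal
F3: legal
G3: violates R4
A3: legal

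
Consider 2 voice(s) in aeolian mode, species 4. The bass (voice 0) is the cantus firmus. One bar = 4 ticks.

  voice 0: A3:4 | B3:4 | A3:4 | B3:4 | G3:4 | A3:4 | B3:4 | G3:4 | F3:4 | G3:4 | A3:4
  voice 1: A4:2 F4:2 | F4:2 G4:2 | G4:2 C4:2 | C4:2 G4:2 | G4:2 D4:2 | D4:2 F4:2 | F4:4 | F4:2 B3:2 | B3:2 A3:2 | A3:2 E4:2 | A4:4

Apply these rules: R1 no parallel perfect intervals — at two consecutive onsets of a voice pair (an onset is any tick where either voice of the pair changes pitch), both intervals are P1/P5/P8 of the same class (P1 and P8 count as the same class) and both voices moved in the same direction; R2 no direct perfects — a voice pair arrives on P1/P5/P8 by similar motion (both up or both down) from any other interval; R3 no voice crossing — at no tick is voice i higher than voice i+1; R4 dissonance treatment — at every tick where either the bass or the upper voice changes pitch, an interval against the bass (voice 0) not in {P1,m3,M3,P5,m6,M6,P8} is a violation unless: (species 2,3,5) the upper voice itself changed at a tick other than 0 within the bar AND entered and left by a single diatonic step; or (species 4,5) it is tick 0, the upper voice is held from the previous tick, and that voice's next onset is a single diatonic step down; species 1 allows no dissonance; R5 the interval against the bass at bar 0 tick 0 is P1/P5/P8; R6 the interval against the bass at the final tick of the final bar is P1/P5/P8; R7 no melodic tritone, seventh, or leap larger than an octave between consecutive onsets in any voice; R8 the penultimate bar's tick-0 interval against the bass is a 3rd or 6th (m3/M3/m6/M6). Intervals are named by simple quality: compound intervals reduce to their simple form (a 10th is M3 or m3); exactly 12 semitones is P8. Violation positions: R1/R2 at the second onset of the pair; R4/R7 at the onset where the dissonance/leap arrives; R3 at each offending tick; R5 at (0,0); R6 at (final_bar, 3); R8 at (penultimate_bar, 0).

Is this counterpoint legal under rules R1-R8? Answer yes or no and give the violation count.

bar 0: v0=A3 v1=A4 (P8)
bar 1: v0=B3 v1=F4 (TT)
bar 2: v0=A3 v1=G4 (m7)
bar 3: v0=B3 v1=C4 (m2)
bar 4: v0=G3 v1=G4 (P8)
bar 5: v0=A3 v1=D4 (P4)
bar 6: v0=B3 v1=F4 (TT)
bar 7: v0=G3 v1=F4 (m7)
bar 8: v0=F3 v1=B3 (TT)
bar 9: v0=G3 v1=A3 (M2)
bar 10: v0=A3 v1=A4 (P8)
  R4 @ bar1.0: B3/F4 TT untreated
  R4 @ bar2.0: A3/G4 m7 untreated
  R4 @ bar3.0: B3/C4 m2 untreated
  R4 @ bar5.0: A3/D4 P4 untreated
  R4 @ bar6.0: B3/F4 TT untreated
  R4 @ bar7.0: G3/F4 m7 untreated
  R7 @ bar7.2: F4->B3 leap 6st
  R4 @ bar9.0: G3/A3 M2 untreated
  R8 @ bar9.0: penult M2 not 3rd/6th
  R2 @ bar10.0: G3/E4 M6 -> A3/A4 P8 similar

No (10 violations)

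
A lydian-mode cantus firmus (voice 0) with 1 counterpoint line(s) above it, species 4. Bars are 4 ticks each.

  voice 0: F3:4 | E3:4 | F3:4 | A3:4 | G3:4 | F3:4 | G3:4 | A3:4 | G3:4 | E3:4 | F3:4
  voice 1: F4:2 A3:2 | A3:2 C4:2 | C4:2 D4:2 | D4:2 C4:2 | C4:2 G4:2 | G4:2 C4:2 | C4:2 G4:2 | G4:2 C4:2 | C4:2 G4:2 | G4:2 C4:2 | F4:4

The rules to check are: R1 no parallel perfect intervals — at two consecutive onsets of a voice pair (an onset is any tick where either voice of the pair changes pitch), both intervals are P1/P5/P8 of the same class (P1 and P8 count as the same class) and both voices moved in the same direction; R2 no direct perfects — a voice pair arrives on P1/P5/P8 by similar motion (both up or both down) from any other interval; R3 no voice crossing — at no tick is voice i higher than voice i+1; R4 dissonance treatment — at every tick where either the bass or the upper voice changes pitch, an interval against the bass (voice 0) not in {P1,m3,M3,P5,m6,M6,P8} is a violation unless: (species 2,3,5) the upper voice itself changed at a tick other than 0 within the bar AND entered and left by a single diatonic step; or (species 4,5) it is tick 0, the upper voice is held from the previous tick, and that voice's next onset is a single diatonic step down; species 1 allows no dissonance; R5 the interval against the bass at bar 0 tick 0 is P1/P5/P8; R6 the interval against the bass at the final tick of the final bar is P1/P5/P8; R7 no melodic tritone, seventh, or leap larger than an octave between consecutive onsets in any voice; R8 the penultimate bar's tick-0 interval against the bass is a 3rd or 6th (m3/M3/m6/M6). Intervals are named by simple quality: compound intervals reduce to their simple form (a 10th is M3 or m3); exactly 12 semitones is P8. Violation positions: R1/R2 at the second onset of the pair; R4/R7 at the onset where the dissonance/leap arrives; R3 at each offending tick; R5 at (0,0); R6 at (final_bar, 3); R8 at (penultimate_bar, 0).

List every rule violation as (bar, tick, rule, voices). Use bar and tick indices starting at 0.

bar 0: v0=F3 v1=F4 downbeat P8
bar 1: v0=E3 v1=A3 downbeat P4
bar 2: v0=F3 v1=C4 downbeat P5
bar 3: v0=A3 v1=D4 downbeat P4
bar 4: v0=G3 v1=C4 downbeat P4
bar 5: v0=F3 v1=G4 downbeat M2
bar 6: v0=G3 v1=C4 downbeat P4
bar 7: v0=A3 v1=G4 downbeat m7
bar 8: v0=G3 v1=C4 downbeat P4
bar 9: v0=E3 v1=G4 downbeat m3
bar 10: v0=F3 v1=F4 downbeat P8
  -> R4 @ bar 1 tick 0 v(0, 1): E3/A3 P4 untreated
  -> R4 @ bar 4 tick 0 v(0, 1): G3/C4 P4 untreated
  -> R4 @ bar 5 tick 0 v(0, 1): F3/G4 M2 untreated
  -> R4 @ bar 6 tick 0 v(0, 1): G3/C4 P4 untreated
  -> R4 @ bar 7 tick 0 v(0, 1): A3/G4 m7 untreated
  -> R4 @ bar 8 tick 0 v(0, 1): G3/C4 P4 untreated
  -> R2 @ bar 10 tick 0 v(0, 1): E3/C4 m6 -> F3/F4 P8 similar

(1, 0, R4, (0, 1))
(4, 0, R4, (0, 1))
(5, 0, R4, (0, 1))
(6, 0, R4, (0, 1))
(7, 0, R4, (0, 1))
(8, 0, R4, (0, 1))
(10, 0, R2, (0, 1))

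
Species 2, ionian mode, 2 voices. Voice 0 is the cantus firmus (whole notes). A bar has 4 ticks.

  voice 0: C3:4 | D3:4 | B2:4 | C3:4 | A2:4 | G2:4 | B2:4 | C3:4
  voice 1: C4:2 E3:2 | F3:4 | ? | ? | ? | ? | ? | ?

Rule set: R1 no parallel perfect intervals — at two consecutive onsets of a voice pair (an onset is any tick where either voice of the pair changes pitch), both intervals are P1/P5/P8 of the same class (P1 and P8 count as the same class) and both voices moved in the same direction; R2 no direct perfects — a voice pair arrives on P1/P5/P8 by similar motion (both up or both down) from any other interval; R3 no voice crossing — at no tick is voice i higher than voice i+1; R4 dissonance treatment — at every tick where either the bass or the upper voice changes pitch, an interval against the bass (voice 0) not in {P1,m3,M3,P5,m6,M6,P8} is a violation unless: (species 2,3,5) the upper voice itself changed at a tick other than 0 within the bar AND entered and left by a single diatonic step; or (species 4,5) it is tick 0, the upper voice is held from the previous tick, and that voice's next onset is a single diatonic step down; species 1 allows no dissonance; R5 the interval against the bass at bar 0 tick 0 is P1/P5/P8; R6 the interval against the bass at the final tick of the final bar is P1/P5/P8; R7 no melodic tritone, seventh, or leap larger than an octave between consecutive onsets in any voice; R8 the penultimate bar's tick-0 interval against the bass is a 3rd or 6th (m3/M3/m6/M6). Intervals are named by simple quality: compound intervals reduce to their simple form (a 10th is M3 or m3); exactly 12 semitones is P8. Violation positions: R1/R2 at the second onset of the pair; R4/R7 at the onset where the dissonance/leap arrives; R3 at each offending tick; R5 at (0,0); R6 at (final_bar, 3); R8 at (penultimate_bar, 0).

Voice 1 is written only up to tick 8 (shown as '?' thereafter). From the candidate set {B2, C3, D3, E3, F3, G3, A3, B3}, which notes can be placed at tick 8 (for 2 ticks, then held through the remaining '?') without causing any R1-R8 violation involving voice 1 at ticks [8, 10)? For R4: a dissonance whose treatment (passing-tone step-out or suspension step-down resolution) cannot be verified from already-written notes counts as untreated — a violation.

B2: violates R2,R7
C3: violates R4
D3: legal
E3: violates R4
F3: violates R4
G3: legal
A3: violates R4
B3: violates R7

{D3, G3}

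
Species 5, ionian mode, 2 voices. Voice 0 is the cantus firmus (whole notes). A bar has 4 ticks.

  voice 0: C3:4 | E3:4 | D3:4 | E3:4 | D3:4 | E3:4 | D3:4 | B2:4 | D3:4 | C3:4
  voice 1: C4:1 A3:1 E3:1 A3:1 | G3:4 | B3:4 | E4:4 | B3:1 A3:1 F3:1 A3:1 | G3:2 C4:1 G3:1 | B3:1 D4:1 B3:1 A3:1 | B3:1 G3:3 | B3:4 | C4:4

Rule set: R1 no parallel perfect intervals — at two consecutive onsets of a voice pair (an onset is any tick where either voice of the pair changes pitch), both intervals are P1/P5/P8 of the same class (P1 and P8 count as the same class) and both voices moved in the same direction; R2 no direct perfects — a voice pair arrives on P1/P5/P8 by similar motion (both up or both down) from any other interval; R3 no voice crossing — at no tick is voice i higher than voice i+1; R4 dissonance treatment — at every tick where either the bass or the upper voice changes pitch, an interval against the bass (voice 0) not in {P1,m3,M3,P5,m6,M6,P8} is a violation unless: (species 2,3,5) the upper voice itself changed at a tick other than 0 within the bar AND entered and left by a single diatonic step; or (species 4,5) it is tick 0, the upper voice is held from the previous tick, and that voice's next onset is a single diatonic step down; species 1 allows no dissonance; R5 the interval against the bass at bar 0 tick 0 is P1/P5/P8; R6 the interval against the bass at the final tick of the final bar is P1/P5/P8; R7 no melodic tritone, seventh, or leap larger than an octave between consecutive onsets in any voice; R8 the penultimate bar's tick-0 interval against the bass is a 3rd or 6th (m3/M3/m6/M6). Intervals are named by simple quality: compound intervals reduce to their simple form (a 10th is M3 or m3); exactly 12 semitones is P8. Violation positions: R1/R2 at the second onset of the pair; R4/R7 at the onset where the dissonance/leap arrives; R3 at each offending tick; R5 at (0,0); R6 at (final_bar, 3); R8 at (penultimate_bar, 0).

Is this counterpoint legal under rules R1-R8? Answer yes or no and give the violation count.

No (1 violations)

bar 0: v0=C3 v1=C4 (P8)
bar 1: v0=E3 v1=G3 (m3)
bar 2: v0=D3 v1=B3 (M6)
bar 3: v0=E3 v1=E4 (P8)
bar 4: v0=D3 v1=B3 (M6)
bar 5: v0=E3 v1=G3 (m3)
bar 6: v0=D3 v1=B3 (M6)
bar 7: v0=B2 v1=B3 (P8)
bar 8: v0=D3 v1=B3 (M6)
bar 9: v0=C3 v1=C4 (P8)
  R2 @ bar3.0: D3/B3 M6 -> E3/E4 P8 similar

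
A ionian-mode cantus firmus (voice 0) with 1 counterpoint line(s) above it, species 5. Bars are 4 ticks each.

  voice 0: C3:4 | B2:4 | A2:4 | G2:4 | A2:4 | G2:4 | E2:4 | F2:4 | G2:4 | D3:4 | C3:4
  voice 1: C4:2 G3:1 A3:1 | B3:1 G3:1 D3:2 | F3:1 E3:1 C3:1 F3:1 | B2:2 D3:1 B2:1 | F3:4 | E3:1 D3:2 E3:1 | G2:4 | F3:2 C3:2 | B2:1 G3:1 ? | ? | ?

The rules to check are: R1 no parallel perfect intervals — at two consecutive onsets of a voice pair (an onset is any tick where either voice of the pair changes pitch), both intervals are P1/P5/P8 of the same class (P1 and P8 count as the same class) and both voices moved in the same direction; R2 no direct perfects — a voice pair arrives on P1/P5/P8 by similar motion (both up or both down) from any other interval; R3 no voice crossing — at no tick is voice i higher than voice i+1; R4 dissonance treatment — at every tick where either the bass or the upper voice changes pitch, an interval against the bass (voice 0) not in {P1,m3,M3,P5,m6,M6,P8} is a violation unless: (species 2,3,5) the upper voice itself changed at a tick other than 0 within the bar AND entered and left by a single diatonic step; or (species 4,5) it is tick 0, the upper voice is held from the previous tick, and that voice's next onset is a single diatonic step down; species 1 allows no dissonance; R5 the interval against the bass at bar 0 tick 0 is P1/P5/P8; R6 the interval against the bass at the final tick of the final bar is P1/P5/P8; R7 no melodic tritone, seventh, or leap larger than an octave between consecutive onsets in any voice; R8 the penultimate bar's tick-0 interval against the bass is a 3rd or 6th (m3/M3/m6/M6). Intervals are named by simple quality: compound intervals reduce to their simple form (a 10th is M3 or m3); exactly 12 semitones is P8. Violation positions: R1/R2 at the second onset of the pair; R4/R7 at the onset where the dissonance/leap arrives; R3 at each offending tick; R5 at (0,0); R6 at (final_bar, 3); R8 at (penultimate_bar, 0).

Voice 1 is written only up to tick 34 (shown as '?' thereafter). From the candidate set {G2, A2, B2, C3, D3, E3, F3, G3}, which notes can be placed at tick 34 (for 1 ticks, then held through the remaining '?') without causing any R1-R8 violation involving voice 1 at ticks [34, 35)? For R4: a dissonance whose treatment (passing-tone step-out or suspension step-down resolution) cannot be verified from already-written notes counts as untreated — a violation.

G2: legal
A2: violates R4,R7
B2: legal
C3: violates R4
D3: legal
E3: legal
F3: violates R4
G3: legal

{B2, D3, E3, G2, G3}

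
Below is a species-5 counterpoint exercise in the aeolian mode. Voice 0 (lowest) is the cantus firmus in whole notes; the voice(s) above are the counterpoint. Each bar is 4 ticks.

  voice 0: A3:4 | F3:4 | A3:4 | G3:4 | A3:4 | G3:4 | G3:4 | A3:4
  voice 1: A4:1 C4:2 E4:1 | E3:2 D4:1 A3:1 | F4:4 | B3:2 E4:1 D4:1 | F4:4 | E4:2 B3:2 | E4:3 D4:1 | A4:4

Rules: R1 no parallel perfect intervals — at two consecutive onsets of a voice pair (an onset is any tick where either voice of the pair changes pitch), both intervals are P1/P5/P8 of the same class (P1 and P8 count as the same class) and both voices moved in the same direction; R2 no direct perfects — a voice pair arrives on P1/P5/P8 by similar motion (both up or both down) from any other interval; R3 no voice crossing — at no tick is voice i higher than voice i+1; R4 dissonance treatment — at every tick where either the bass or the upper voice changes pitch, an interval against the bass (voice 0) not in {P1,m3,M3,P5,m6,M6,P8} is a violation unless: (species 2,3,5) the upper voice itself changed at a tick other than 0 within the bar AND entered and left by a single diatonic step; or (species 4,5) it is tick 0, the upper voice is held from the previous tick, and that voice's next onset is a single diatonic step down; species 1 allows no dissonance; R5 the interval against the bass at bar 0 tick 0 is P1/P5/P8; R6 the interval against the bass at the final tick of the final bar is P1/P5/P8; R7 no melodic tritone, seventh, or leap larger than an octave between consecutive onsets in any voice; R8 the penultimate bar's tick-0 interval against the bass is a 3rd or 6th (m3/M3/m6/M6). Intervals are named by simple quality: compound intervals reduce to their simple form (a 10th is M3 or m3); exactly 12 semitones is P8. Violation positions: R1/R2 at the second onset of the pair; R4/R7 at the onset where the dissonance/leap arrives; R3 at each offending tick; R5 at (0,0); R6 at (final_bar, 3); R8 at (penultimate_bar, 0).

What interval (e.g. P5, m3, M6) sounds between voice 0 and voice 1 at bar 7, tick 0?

P8

voice 0=A3 voice 1=A4 -> P8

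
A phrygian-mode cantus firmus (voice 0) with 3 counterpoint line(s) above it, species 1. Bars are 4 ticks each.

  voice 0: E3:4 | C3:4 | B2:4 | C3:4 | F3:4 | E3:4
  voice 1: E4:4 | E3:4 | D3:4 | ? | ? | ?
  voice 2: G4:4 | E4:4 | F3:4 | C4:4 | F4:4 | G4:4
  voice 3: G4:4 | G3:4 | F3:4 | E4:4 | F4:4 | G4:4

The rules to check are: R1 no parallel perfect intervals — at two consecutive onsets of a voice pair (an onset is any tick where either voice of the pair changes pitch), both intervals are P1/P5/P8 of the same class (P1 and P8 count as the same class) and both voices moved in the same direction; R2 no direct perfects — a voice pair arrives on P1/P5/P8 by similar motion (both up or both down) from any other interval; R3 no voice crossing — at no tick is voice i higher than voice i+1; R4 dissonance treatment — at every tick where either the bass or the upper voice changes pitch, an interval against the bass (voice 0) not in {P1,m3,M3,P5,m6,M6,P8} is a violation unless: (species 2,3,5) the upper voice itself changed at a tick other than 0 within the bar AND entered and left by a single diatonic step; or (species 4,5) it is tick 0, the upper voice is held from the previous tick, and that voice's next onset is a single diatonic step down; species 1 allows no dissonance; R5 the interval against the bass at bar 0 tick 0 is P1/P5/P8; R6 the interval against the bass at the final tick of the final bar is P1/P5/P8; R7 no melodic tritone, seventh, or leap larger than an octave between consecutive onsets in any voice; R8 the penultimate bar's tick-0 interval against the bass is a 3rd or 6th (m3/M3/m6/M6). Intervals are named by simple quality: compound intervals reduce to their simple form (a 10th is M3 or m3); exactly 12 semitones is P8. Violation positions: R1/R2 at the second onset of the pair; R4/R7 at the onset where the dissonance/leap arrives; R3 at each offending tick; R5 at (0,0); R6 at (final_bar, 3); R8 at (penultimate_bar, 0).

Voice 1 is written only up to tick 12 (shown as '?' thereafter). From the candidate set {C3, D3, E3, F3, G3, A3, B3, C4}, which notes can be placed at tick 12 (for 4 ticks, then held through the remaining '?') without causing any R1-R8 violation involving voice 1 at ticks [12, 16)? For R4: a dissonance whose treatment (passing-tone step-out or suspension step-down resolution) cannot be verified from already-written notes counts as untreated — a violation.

{C3}

C3: legal
D3: violates R4
E3: violates R2
F3: violates R2,R4
G3: violates R2
A3: violates R2
B3: violates R4
C4: violates R2,R7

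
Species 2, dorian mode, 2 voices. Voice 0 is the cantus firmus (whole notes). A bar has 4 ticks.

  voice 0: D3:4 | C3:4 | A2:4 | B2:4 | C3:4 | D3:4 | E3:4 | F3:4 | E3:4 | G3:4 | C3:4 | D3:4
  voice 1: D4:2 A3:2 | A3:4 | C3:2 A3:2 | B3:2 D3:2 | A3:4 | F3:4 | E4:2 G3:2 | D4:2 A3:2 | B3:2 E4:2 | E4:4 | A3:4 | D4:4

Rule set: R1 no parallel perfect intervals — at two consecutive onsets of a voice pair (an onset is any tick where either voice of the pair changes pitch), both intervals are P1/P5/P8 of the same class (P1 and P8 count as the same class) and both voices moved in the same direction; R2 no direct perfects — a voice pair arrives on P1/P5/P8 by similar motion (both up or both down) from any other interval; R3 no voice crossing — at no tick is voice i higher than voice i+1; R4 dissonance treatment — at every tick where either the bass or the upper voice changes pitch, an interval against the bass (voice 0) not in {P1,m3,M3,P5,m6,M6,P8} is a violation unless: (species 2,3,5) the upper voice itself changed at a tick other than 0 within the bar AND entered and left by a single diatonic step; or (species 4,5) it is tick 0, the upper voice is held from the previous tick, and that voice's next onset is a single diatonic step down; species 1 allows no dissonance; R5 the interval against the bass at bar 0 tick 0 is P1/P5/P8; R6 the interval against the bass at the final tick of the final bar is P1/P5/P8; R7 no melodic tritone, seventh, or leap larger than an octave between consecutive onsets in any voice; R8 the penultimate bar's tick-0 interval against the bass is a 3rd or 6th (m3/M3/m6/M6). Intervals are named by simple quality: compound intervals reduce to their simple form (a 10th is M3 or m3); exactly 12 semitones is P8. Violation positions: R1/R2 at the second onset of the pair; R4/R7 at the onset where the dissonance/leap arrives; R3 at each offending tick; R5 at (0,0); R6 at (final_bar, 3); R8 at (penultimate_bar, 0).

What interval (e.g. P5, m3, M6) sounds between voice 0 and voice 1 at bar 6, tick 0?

voice 0=E3 voice 1=E4 -> P8

P8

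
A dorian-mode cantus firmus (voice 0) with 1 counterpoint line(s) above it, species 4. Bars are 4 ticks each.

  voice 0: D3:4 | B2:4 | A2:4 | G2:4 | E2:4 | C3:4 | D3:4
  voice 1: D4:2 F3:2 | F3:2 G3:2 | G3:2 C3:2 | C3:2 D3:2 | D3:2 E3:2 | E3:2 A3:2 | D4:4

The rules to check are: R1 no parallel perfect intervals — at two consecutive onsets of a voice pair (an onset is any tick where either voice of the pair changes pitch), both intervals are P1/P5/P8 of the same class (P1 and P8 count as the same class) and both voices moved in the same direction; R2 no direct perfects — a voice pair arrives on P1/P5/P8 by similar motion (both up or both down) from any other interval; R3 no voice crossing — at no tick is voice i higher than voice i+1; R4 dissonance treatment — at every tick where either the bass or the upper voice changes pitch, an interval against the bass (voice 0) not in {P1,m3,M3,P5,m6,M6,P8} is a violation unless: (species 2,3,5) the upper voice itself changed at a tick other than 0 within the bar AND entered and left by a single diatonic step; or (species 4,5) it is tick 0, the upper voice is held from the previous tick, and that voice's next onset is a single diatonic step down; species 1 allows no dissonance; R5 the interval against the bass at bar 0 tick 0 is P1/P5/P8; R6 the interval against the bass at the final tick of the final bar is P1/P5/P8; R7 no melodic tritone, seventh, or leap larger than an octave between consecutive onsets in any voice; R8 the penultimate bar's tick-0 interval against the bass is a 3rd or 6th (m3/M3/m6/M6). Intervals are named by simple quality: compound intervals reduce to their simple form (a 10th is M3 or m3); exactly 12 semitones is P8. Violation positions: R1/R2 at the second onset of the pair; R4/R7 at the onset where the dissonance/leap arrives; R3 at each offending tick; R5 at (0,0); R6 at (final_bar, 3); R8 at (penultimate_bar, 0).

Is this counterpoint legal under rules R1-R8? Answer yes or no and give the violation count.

No (5 violations)

bar 0: v0=D3 v1=D4 (P8)
bar 1: v0=B2 v1=F3 (TT)
bar 2: v0=A2 v1=G3 (m7)
bar 3: v0=G2 v1=C3 (P4)
bar 4: v0=E2 v1=D3 (m7)
bar 5: v0=C3 v1=E3 (M3)
bar 6: v0=D3 v1=D4 (P8)
  R4 @ bar1.0: B2/F3 TT untreated
  R4 @ bar2.0: A2/G3 m7 untreated
  R4 @ bar3.0: G2/C3 P4 untreated
  R4 @ bar4.0: E2/D3 m7 untreated
  R2 @ bar6.0: C3/A3 M6 -> D3/D4 P8 similar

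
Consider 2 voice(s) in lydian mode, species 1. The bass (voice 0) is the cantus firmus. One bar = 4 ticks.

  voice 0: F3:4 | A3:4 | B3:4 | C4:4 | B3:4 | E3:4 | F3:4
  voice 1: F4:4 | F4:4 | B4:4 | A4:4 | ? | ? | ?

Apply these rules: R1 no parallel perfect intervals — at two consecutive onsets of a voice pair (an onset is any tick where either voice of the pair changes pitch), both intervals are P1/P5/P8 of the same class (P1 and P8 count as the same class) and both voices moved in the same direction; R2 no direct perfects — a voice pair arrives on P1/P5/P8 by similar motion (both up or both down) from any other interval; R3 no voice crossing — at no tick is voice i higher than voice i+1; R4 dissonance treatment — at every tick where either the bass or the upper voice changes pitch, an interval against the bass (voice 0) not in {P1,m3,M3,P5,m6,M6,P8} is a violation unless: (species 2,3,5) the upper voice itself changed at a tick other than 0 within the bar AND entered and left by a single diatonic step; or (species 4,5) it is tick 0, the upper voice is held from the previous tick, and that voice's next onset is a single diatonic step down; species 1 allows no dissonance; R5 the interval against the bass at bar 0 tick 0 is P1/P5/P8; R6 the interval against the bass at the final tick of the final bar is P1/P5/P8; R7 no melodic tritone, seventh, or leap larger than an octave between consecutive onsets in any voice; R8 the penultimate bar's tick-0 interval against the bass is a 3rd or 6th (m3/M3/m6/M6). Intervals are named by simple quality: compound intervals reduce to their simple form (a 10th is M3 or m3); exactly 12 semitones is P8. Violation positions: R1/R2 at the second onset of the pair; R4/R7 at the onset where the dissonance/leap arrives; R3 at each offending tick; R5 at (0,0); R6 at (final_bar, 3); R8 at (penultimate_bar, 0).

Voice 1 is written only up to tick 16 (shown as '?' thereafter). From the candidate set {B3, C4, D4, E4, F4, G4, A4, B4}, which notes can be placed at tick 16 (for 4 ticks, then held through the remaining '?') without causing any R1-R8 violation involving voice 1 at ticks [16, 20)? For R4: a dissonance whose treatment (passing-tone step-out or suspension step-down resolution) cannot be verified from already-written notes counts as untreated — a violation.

{B4, D4, G4}

B3: violates R2,R7
C4: violates R4
D4: legal
E4: violates R4
F4: violates R4
G4: legal
A4: violates R4
B4: legal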